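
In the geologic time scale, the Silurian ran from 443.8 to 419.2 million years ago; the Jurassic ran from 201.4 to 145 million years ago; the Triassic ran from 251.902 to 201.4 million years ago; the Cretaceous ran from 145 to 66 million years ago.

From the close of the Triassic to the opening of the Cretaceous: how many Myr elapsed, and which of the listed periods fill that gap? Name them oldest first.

The Triassic closes at 201.4 Ma and the Cretaceous opens at 145 Ma, so the interval is 201.4 − 145 = 56.4 Myr.
A period fits inside if it starts at or after 201.4 Ma and ends at or before 145 Ma; oldest first that gives Jurassic.

56.4 million years; Jurassic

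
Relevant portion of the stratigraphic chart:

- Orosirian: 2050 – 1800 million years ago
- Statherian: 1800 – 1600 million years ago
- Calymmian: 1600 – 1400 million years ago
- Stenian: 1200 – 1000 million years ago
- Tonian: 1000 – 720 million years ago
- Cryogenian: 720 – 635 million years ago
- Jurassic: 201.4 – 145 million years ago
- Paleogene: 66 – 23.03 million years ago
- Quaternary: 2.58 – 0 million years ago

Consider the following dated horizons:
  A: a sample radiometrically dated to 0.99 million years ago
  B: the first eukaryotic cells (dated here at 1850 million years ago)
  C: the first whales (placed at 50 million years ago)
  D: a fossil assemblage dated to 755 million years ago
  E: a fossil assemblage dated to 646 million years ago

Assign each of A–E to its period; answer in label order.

A: 0.99 Ma lies in 2.58–0 Ma, so Quaternary.
B: 1850 Ma lies in 2050–1800 Ma, so Orosirian.
C: 50 Ma lies in 66–23.03 Ma, so Paleogene.
D: 755 Ma lies in 1000–720 Ma, so Tonian.
E: 646 Ma lies in 720–635 Ma, so Cryogenian.

A — Quaternary; B — Orosirian; C — Paleogene; D — Tonian; E — Cryogenian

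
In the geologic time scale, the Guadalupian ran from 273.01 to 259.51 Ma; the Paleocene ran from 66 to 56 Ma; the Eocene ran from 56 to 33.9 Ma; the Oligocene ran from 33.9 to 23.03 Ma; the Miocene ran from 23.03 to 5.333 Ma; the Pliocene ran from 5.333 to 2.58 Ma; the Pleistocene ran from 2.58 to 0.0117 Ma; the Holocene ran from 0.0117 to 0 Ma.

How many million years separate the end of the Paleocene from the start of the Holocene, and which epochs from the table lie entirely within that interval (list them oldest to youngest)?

55.9883 million years; Eocene, Oligocene, Miocene, Pliocene, Pleistocene

End of Paleocene = 56 Ma; start of Holocene = 0.0117 Ma.
Gap = 56 − 0.0117 = 55.9883 Myr.
Epochs wholly inside 56–0.0117 Ma: Eocene (56–33.9), Oligocene (33.9–23.03), Miocene (23.03–5.333), Pliocene (5.333–2.58), Pleistocene (2.58–0.0117).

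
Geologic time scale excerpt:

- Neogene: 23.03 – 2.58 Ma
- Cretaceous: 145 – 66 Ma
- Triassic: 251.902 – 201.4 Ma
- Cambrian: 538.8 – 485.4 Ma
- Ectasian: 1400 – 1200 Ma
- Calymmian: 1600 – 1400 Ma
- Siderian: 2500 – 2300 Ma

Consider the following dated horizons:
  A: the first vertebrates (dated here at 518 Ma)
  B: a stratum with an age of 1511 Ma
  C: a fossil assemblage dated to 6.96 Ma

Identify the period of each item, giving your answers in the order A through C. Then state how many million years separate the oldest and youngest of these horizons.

A — Cambrian; B — Calymmian; C — Neogene; span 1504.04 million years

Match each age against the start–end ranges in the excerpt: A = 518 Ma → Cambrian (538.8–485.4); B = 1511 Ma → Calymmian (1600–1400); C = 6.96 Ma → Neogene (23.03–2.58).
The largest age is 1511 Ma and the smallest is 6.96 Ma; their difference is 1504.04 Myr.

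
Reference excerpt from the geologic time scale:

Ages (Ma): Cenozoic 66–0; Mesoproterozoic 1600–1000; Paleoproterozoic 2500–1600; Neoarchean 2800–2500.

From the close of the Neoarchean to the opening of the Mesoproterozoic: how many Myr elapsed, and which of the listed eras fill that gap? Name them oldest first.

900 million years; Paleoproterozoic

The Neoarchean closes at 2500 Ma and the Mesoproterozoic opens at 1600 Ma, so the interval is 2500 − 1600 = 900 Myr.
An era fits inside if it starts at or after 2500 Ma and ends at or before 1600 Ma; oldest first that gives Paleoproterozoic.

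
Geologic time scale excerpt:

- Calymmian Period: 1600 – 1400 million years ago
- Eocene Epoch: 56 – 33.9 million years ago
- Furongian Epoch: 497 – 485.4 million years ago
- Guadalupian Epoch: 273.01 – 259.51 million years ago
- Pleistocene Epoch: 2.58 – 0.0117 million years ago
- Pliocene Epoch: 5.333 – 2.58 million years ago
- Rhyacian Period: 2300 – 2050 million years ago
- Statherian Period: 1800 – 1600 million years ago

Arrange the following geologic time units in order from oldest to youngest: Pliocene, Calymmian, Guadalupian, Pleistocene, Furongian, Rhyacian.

Sorting by start age (descending Ma, since larger Ma = older): Rhyacian began 2300, Calymmian began 1600, Furongian began 497, Guadalupian began 273.01, Pliocene began 5.333, Pleistocene began 2.58.

Rhyacian → Calymmian → Furongian → Guadalupian → Pliocene → Pleistocene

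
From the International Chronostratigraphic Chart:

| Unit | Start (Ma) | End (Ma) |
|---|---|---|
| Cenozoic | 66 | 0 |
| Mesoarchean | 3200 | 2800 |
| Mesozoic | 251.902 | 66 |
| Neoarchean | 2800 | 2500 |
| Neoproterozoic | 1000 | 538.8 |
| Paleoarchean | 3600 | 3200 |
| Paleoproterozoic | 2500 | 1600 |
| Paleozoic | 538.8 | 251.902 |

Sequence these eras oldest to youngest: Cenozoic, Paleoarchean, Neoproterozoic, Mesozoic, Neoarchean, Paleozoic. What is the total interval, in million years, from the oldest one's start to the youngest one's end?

Paleoarchean, Neoarchean, Neoproterozoic, Paleozoic, Mesozoic, Cenozoic; total span 3600 Myr

Start ages (Ma): Paleoarchean 3600, Neoarchean 2800, Neoproterozoic 1000, Paleozoic 538.8, Mesozoic 251.902, Cenozoic 66.
Ordered oldest to youngest: Paleoarchean, Neoarchean, Neoproterozoic, Paleozoic, Mesozoic, Cenozoic.
Span = 3600 − 0 = 3600 Myr.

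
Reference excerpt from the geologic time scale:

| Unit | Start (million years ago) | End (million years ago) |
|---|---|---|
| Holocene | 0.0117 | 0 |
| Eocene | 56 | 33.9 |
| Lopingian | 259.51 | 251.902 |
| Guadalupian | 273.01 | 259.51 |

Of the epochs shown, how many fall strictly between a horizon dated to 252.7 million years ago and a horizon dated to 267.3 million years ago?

0

The older date is 267.3 Ma and the younger is 252.7 Ma.
No epoch both begins after 267.3 Ma and ends before 252.7 Ma, so the count is 0.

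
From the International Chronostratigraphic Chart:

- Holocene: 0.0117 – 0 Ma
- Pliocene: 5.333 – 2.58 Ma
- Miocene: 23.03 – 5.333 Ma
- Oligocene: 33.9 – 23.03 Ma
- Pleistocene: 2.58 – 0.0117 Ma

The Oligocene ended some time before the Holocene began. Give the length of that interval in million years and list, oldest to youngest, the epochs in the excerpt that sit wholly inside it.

23.0183 million years; Miocene, Pliocene, Pleistocene

The Oligocene closes at 23.03 Ma and the Holocene opens at 0.0117 Ma, so the interval is 23.03 − 0.0117 = 23.0183 Myr.
An epoch fits inside if it starts at or after 23.03 Ma and ends at or before 0.0117 Ma; oldest first that gives Miocene, Pliocene, Pleistocene.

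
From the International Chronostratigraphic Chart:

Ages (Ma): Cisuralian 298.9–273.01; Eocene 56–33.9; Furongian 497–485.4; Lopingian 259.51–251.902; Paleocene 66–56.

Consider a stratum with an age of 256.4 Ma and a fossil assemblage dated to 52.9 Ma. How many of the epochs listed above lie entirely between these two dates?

256.4 Ma sits inside the Lopingian (259.51–251.902) and 52.9 Ma inside the Eocene (56–33.9); neither of those is wholly between the two dates.
The listed epochs lying completely between them are Paleocene — 1 in all.

1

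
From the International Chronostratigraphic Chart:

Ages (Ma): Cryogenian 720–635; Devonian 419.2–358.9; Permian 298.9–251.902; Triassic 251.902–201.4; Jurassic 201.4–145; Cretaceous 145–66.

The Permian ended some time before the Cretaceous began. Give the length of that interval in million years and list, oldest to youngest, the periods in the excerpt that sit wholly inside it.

End of Permian = 251.902 Ma; start of Cretaceous = 145 Ma.
Gap = 251.902 − 145 = 106.902 Myr.
Periods wholly inside 251.902–145 Ma: Triassic (251.902–201.4), Jurassic (201.4–145).

106.902 million years; Triassic, Jurassic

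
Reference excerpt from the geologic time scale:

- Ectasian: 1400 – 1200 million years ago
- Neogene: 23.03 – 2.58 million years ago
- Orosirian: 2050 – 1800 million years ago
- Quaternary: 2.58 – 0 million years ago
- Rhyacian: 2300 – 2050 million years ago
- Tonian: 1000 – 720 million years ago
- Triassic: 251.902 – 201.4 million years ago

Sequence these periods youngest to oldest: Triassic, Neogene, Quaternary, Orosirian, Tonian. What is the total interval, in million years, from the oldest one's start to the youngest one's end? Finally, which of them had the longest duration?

Quaternary, Neogene, Triassic, Tonian, Orosirian; total span 2050 Myr; longest is Tonian

From the excerpt: Triassic 251.902–201.4; Neogene 23.03–2.58; Quaternary 2.58–0; Orosirian 2050–1800; Tonian 1000–720 (Ma).
Larger Ma is earlier, so the oldest is Orosirian and the youngest is Quaternary; youngest to oldest: Quaternary, Neogene, Triassic, Tonian, Orosirian.
Oldest start 2050 minus youngest end 0 gives 2050 Myr overall.
Individual lengths (start − end): Orosirian 250; Quaternary 2.58; Triassic 50.502; Neogene 20.45; Tonian 280. The largest is Tonian at 280 Myr.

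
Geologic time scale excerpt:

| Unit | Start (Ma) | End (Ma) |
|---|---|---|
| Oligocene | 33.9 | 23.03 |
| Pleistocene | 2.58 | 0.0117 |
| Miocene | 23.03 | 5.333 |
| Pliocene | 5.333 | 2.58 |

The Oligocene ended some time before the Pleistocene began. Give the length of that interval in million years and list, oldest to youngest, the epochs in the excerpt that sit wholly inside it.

The Oligocene closes at 23.03 Ma and the Pleistocene opens at 2.58 Ma, so the interval is 23.03 − 2.58 = 20.45 Myr.
An epoch fits inside if it starts at or after 23.03 Ma and ends at or before 2.58 Ma; oldest first that gives Miocene, Pliocene.

20.45 million years; Miocene, Pliocene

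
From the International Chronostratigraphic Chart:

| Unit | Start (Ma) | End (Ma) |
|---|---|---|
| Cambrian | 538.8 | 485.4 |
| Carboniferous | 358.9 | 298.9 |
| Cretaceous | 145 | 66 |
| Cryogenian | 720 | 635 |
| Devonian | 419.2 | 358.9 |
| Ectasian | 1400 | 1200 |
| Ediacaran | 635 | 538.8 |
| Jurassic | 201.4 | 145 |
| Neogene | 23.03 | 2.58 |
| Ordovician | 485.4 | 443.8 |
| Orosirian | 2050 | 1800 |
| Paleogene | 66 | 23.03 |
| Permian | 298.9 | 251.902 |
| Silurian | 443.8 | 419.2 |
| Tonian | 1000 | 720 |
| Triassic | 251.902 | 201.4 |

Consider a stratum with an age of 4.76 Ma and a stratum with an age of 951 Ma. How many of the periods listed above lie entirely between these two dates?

The older date is 951 Ma and the younger is 4.76 Ma.
Periods with start < 951 and end > 4.76 Ma: Cryogenian (720–635), Ediacaran (635–538.8), Cambrian (538.8–485.4), Ordovician (485.4–443.8), Silurian (443.8–419.2), Devonian (419.2–358.9), Carboniferous (358.9–298.9), Permian (298.9–251.902), Triassic (251.902–201.4), Jurassic (201.4–145), Cretaceous (145–66), Paleogene (66–23.03).
That is 12 complete periods.

12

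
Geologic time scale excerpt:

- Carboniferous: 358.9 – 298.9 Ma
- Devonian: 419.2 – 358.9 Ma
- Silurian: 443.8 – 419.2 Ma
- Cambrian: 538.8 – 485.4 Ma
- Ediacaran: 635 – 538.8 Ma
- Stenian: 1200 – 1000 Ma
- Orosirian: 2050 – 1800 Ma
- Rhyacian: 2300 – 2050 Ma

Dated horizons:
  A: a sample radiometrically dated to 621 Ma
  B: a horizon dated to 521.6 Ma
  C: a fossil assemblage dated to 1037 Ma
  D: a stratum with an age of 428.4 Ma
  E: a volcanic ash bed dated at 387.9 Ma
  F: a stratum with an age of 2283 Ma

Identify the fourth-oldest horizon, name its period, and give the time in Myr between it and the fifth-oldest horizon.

B, in the Cambrian; 93.2 million years to D

Sorted oldest-first by Ma: F (2283), C (1037), A (621), B (521.6), D (428.4), E (387.9).
The fourth oldest is B at 521.6 Ma, which lies in 538.8–485.4 Ma: the Cambrian.
The fifth oldest is D at 428.4 Ma; separation = |521.6 − 428.4| = 93.2 Myr.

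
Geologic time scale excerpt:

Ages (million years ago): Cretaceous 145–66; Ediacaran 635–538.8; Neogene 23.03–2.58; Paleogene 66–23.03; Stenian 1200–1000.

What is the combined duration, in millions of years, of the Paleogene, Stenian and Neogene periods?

263.42 million years

Duration is start − end for each: (66 − 23.03) + (1200 − 1000) + (23.03 − 2.58).
That is 42.97 + 200 + 20.45, which totals 263.42 million years.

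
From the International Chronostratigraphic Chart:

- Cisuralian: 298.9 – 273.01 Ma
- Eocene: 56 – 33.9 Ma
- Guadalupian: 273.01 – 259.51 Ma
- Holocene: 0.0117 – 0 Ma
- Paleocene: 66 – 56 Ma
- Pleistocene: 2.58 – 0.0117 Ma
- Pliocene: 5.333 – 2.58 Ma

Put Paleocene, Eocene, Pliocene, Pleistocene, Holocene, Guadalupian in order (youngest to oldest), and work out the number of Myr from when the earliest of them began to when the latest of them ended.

Holocene, Pleistocene, Pliocene, Eocene, Paleocene, Guadalupian; total span 273.01 Myr

From the excerpt: Paleocene 66–56; Eocene 56–33.9; Pliocene 5.333–2.58; Pleistocene 2.58–0.0117; Holocene 0.0117–0; Guadalupian 273.01–259.51 (Ma).
Larger Ma is earlier, so the oldest is Guadalupian and the youngest is Holocene; youngest to oldest: Holocene, Pleistocene, Pliocene, Eocene, Paleocene, Guadalupian.
Oldest start 273.01 minus youngest end 0 gives 273.01 Myr overall.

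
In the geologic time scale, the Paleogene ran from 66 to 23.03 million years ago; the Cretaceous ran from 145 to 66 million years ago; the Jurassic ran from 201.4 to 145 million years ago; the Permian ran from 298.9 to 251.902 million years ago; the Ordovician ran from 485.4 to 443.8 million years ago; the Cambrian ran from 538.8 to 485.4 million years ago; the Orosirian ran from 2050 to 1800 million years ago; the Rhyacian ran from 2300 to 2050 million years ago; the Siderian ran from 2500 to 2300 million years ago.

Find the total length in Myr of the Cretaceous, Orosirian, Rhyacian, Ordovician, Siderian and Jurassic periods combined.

Duration is start − end for each: (145 − 66) + (2050 − 1800) + (2300 − 2050) + (485.4 − 443.8) + (2500 − 2300) + (201.4 − 145).
That is 79 + 250 + 250 + 41.6 + 200 + 56.4, which totals 877 million years.

877 million years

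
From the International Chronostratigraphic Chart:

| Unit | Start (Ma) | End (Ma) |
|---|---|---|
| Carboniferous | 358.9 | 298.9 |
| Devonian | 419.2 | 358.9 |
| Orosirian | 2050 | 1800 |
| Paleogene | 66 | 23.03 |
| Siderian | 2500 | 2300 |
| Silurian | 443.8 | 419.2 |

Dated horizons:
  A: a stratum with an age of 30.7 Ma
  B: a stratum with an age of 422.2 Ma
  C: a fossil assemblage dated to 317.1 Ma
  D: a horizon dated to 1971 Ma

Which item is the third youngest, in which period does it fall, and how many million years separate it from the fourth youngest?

B, in the Silurian; 1548.8 million years to D

Sorted youngest-first by Ma: A (30.7), C (317.1), B (422.2), D (1971).
The third youngest is B at 422.2 Ma, which lies in 443.8–419.2 Ma: the Silurian.
The fourth youngest is D at 1971 Ma; separation = |422.2 − 1971| = 1548.8 Myr.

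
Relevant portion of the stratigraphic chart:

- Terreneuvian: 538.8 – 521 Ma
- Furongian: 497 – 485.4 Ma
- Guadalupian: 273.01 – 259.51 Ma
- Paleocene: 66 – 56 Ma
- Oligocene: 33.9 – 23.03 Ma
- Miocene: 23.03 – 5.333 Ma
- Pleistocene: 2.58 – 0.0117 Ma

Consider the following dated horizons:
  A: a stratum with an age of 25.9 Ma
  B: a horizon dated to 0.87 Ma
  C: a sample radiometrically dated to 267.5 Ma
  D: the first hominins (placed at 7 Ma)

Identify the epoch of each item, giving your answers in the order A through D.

A — Oligocene; B — Pleistocene; C — Guadalupian; D — Miocene

A: 25.9 Ma lies in 33.9–23.03 Ma, so Oligocene.
B: 0.87 Ma lies in 2.58–0.0117 Ma, so Pleistocene.
C: 267.5 Ma lies in 273.01–259.51 Ma, so Guadalupian.
D: 7 Ma lies in 23.03–5.333 Ma, so Miocene.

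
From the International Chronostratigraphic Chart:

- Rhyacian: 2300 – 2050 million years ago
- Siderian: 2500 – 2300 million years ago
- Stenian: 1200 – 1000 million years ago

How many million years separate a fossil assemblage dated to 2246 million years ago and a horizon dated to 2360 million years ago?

114 million years

2360 − 2246 = 114 million years.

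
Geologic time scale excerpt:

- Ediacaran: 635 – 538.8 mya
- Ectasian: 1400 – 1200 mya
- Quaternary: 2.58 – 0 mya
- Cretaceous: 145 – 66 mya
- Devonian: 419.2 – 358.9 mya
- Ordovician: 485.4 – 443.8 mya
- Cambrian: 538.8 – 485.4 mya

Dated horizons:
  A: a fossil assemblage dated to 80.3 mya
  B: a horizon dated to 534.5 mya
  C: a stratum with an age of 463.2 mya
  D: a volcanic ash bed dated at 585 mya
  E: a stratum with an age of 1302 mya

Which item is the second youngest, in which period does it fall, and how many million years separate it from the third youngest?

Smaller Ma means younger, so youngest first: A 80.3 < C 463.2 < B 534.5 < D 585 < E 1302.
Counting 2 along gives C (463.2 Ma); the excerpt puts that inside the Ordovician, 485.4–443.8 Ma.
Next in line is B (534.5 Ma), and 534.5 − 463.2 = 71.3 Myr.

C, in the Ordovician; 71.3 million years to B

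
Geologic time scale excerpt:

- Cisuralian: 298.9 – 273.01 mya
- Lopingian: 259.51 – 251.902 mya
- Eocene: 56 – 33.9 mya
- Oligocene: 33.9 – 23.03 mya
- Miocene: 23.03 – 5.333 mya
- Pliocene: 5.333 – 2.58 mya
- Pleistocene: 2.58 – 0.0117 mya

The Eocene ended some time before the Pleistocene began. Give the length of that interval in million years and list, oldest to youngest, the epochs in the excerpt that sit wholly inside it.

End of Eocene = 33.9 Ma; start of Pleistocene = 2.58 Ma.
Gap = 33.9 − 2.58 = 31.32 Myr.
Epochs wholly inside 33.9–2.58 Ma: Oligocene (33.9–23.03), Miocene (23.03–5.333), Pliocene (5.333–2.58).

31.32 million years; Oligocene, Miocene, Pliocene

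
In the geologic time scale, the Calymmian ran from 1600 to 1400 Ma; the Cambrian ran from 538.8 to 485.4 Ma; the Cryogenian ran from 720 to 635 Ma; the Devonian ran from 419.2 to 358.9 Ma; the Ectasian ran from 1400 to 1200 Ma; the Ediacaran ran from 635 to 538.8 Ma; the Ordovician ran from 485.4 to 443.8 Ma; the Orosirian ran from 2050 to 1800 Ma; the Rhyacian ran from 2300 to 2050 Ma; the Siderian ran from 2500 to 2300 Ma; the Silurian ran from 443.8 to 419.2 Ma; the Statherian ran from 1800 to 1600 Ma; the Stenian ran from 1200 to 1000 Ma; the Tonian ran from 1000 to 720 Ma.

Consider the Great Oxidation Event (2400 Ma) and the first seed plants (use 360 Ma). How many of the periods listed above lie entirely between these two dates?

2400 Ma sits inside the Siderian (2500–2300) and 360 Ma inside the Devonian (419.2–358.9); neither of those is wholly between the two dates.
The listed periods lying completely between them are Rhyacian, Orosirian, Statherian, Calymmian, Ectasian, Stenian, Tonian, Cryogenian, Ediacaran, Cambrian, Ordovician, Silurian — 12 in all.

12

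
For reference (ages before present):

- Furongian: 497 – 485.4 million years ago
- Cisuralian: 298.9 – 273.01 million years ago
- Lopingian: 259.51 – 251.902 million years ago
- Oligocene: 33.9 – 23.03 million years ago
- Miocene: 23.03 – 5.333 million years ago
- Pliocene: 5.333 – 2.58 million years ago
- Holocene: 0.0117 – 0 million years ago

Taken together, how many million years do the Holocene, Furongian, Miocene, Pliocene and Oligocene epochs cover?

42.9317 million years

Duration is start − end for each: (0.0117 − 0) + (497 − 485.4) + (23.03 − 5.333) + (5.333 − 2.58) + (33.9 − 23.03).
That is 0.0117 + 11.6 + 17.697 + 2.753 + 10.87, which totals 42.9317 million years.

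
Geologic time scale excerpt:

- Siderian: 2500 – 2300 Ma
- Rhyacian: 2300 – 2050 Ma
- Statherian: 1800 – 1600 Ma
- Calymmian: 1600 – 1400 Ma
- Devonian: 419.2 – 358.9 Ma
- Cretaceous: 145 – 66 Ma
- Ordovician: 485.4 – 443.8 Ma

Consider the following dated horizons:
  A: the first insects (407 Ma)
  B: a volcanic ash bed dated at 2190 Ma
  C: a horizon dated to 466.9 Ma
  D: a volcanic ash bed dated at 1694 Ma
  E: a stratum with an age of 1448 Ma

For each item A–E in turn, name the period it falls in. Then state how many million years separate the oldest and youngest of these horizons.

A: 407 Ma lies in 419.2–358.9 Ma, so Devonian.
B: 2190 Ma lies in 2300–2050 Ma, so Rhyacian.
C: 466.9 Ma lies in 485.4–443.8 Ma, so Ordovician.
D: 1694 Ma lies in 1800–1600 Ma, so Statherian.
E: 1448 Ma lies in 1600–1400 Ma, so Calymmian.
Oldest = 2190 Ma, youngest = 407 Ma → span 1783 Myr.

A — Devonian; B — Rhyacian; C — Ordovician; D — Statherian; E — Calymmian; span 1783 million years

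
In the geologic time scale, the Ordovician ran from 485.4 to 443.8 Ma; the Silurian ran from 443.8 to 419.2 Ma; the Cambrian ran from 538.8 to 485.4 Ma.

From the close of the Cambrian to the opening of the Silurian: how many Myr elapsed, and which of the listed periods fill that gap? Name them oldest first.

End of Cambrian = 485.4 Ma; start of Silurian = 443.8 Ma.
Gap = 485.4 − 443.8 = 41.6 Myr.
Periods wholly inside 485.4–443.8 Ma: Ordovician (485.4–443.8).

41.6 million years; Ordovician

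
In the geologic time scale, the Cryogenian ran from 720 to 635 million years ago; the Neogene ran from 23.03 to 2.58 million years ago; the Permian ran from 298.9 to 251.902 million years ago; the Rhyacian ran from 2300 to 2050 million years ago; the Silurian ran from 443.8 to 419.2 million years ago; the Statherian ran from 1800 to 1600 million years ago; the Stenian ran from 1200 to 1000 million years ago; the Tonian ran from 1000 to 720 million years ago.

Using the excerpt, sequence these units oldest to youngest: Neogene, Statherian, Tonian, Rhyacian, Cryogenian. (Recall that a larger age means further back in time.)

The oldest of these is Rhyacian (starts 2300 Ma) and the youngest is Neogene (ends 2.58 Ma).
In between, by decreasing start age: Statherian (1800), Tonian (1000), Cryogenian (720).

Rhyacian, Statherian, Tonian, Cryogenian, Neogene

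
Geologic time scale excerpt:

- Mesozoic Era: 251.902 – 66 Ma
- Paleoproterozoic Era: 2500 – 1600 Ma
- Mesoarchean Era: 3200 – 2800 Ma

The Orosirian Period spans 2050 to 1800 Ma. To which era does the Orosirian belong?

The Orosirian (2050–1800 Ma) lies entirely within 2500–1600 Ma, the Paleoproterozoic Era.

Paleoproterozoic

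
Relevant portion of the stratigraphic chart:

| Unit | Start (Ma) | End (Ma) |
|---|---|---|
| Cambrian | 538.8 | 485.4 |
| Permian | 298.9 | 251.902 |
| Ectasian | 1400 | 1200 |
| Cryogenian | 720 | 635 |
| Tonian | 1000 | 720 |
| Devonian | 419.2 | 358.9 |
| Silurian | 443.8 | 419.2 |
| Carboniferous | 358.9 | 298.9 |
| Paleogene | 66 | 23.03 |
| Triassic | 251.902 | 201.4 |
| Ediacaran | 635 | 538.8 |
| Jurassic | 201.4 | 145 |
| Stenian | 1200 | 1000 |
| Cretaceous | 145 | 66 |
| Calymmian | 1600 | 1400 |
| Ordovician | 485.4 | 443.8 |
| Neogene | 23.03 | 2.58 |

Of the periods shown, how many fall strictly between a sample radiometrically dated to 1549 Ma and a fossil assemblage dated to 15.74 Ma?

The older date is 1549 Ma and the younger is 15.74 Ma.
Periods with start < 1549 and end > 15.74 Ma: Ectasian (1400–1200), Stenian (1200–1000), Tonian (1000–720), Cryogenian (720–635), Ediacaran (635–538.8), Cambrian (538.8–485.4), Ordovician (485.4–443.8), Silurian (443.8–419.2), Devonian (419.2–358.9), Carboniferous (358.9–298.9), Permian (298.9–251.902), Triassic (251.902–201.4), Jurassic (201.4–145), Cretaceous (145–66), Paleogene (66–23.03).
That is 15 complete periods.

15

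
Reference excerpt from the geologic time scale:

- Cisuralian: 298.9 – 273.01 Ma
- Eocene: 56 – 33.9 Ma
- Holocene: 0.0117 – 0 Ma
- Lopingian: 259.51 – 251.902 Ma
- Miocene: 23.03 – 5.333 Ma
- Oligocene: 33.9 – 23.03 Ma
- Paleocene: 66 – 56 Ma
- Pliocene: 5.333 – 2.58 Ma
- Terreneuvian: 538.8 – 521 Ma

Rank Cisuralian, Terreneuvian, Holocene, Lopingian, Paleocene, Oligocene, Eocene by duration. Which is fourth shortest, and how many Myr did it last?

Oligocene, 10.87 million years

Start − end for each: Cisuralian 298.9 − 273.01 = 25.89; Terreneuvian 538.8 − 521 = 17.8; Holocene 0.0117 − 0 = 0.0117; Lopingian 259.51 − 251.902 = 7.608; Paleocene 66 − 56 = 10; Oligocene 33.9 − 23.03 = 10.87; Eocene 56 − 33.9 = 22.1.
Ranking these from shortest: Holocene < Lopingian < Paleocene < Oligocene < Terreneuvian < Eocene < Cisuralian.
Position 4 in that ranking is Oligocene, which lasted 10.87 Myr.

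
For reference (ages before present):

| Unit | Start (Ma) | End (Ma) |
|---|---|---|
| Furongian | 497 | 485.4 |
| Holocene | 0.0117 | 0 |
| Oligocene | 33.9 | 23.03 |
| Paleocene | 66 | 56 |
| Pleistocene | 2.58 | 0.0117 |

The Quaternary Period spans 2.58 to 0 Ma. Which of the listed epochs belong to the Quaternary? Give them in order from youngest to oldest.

Epochs with both bounds inside 2.58–0 Ma: Holocene (0.0117–0), Pleistocene (2.58–0.0117).

Holocene, Pleistocene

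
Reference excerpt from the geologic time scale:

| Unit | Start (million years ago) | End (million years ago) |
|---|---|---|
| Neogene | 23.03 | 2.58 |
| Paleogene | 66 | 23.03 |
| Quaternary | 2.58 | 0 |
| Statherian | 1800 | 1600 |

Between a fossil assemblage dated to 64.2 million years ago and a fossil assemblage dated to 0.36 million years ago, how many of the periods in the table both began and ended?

The older date is 64.2 Ma and the younger is 0.36 Ma.
Periods with start < 64.2 and end > 0.36 Ma: Neogene (23.03–2.58).
That is 1 complete period.

1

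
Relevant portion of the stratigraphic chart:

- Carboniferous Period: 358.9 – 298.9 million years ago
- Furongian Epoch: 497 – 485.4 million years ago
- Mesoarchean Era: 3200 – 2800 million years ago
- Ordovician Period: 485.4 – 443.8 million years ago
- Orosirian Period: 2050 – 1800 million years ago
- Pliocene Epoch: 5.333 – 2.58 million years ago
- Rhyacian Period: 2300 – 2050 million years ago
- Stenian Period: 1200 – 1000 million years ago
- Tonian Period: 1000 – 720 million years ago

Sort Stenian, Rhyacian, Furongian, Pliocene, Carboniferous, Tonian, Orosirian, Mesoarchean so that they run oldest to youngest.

Read off each span (Ma): Stenian 1200–1000; Rhyacian 2300–2050; Furongian 497–485.4; Pliocene 5.333–2.58; Carboniferous 358.9–298.9; Tonian 1000–720; Orosirian 2050–1800; Mesoarchean 3200–2800.
Larger Ma is older, so oldest→youngest is Mesoarchean, Rhyacian, Orosirian, Stenian, Tonian, Furongian, Carboniferous, Pliocene.

Mesoarchean → Rhyacian → Orosirian → Stenian → Tonian → Furongian → Carboniferous → Pliocene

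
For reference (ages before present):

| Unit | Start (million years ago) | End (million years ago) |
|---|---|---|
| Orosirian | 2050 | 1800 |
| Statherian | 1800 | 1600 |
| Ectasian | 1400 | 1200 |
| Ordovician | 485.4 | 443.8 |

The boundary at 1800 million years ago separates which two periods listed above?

The Orosirian ends at 1800 million years ago and the Statherian begins at 1800 million years ago, so they share that boundary.

Orosirian and Statherian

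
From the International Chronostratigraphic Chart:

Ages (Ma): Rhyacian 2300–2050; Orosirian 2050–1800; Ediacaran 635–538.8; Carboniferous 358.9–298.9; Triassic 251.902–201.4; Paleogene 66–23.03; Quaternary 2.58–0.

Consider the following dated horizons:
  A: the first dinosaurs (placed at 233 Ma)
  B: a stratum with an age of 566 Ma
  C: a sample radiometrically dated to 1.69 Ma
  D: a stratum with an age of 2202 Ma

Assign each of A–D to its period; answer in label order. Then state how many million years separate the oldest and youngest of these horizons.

A: 233 Ma lies in 251.902–201.4 Ma, so Triassic.
B: 566 Ma lies in 635–538.8 Ma, so Ediacaran.
C: 1.69 Ma lies in 2.58–0 Ma, so Quaternary.
D: 2202 Ma lies in 2300–2050 Ma, so Rhyacian.
Oldest = 2202 Ma, youngest = 1.69 Ma → span 2200.31 Myr.

A — Triassic; B — Ediacaran; C — Quaternary; D — Rhyacian; span 2200.31 million years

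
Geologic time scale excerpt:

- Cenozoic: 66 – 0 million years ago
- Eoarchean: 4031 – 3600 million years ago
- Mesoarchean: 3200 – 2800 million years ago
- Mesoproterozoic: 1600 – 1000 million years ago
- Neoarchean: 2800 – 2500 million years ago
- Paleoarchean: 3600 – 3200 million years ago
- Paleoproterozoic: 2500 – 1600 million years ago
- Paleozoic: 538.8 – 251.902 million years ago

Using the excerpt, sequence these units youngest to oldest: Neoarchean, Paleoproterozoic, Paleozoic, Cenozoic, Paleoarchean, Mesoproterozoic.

Cenozoic → Paleozoic → Mesoproterozoic → Paleoproterozoic → Neoarchean → Paleoarchean

The oldest of these is Paleoarchean (starts 3600 Ma) and the youngest is Cenozoic (ends 0 Ma).
In between, by decreasing start age: Neoarchean (2800), Paleoproterozoic (2500), Mesoproterozoic (1600), Paleozoic (538.8).
Listing youngest first means reversing that sequence.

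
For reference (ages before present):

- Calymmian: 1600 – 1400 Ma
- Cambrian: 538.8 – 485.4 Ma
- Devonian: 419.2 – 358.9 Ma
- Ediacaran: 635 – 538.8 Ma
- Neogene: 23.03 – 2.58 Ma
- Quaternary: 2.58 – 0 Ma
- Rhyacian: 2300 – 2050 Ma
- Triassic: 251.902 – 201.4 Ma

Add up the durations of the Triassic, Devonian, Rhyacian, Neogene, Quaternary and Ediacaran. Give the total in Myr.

480.032 million years

Duration is start − end for each: (251.902 − 201.4) + (419.2 − 358.9) + (2300 − 2050) + (23.03 − 2.58) + (2.58 − 0) + (635 − 538.8).
That is 50.502 + 60.3 + 250 + 20.45 + 2.58 + 96.2, which totals 480.032 million years.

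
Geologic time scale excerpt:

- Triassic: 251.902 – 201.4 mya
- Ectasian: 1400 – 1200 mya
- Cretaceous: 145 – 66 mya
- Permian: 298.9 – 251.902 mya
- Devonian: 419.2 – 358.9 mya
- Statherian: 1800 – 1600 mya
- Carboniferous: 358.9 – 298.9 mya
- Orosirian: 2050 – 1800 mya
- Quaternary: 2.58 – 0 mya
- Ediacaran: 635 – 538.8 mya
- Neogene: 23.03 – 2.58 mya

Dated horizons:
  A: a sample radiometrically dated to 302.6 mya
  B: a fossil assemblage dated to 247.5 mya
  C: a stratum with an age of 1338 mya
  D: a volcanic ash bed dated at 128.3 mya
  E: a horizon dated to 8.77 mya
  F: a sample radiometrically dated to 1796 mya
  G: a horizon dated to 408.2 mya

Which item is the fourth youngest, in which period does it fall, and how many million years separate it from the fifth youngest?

A, in the Carboniferous; 105.6 million years to G

Sorted youngest-first by Ma: E (8.77), D (128.3), B (247.5), A (302.6), G (408.2), C (1338), F (1796).
The fourth youngest is A at 302.6 Ma, which lies in 358.9–298.9 Ma: the Carboniferous.
The fifth youngest is G at 408.2 Ma; separation = |302.6 − 408.2| = 105.6 Myr.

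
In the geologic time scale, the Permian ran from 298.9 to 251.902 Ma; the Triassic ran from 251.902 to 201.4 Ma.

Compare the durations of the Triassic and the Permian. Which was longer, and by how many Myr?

Triassic, by 3.504 million years

Triassic: 251.902 − 201.4 = 50.502 Myr.
Permian: 298.9 − 251.902 = 46.998 Myr.
Difference: 50.502 − 46.998 = 3.504 Myr, so the Triassic was longer.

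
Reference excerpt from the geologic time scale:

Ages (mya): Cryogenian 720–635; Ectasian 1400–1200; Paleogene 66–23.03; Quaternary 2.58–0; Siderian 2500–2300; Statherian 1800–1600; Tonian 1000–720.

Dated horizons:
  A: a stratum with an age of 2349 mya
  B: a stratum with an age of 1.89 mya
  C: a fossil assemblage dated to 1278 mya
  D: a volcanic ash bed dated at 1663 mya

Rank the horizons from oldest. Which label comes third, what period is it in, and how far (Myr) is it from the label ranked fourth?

C, in the Ectasian; 1276.11 million years to B

Sorted oldest-first by Ma: A (2349), D (1663), C (1278), B (1.89).
The third oldest is C at 1278 Ma, which lies in 1400–1200 Ma: the Ectasian.
The fourth oldest is B at 1.89 Ma; separation = |1278 − 1.89| = 1276.11 Myr.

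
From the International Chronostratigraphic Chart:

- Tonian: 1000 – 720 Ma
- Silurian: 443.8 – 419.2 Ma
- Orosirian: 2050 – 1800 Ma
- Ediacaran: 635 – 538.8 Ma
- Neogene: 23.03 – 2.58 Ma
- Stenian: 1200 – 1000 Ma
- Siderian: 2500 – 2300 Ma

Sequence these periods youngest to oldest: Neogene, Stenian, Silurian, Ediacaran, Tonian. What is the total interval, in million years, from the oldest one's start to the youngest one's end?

From the excerpt: Neogene 23.03–2.58; Stenian 1200–1000; Silurian 443.8–419.2; Ediacaran 635–538.8; Tonian 1000–720 (Ma).
Larger Ma is earlier, so the oldest is Stenian and the youngest is Neogene; youngest to oldest: Neogene, Silurian, Ediacaran, Tonian, Stenian.
Oldest start 1200 minus youngest end 2.58 gives 1197.42 Myr overall.

Neogene → Silurian → Ediacaran → Tonian → Stenian; total span 1197.42 Myr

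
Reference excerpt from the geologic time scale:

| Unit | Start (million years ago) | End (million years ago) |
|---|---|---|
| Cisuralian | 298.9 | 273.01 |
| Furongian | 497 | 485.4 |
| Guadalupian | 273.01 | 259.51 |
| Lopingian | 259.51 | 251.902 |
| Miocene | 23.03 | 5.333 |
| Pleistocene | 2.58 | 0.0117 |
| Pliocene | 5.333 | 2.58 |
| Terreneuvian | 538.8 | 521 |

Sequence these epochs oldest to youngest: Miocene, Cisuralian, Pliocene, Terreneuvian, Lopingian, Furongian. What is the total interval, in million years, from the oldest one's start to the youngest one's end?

From the excerpt: Miocene 23.03–5.333; Cisuralian 298.9–273.01; Pliocene 5.333–2.58; Terreneuvian 538.8–521; Lopingian 259.51–251.902; Furongian 497–485.4 (Ma).
Larger Ma is earlier, so the oldest is Terreneuvian and the youngest is Pliocene; oldest to youngest: Terreneuvian, Furongian, Cisuralian, Lopingian, Miocene, Pliocene.
Oldest start 538.8 minus youngest end 2.58 gives 536.22 Myr overall.

Terreneuvian, Furongian, Cisuralian, Lopingian, Miocene, Pliocene; total span 536.22 Myr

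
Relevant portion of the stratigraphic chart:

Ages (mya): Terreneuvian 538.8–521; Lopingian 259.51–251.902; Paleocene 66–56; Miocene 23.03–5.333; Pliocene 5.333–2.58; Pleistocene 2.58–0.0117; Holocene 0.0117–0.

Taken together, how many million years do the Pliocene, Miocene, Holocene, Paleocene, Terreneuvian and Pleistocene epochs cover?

Each duration: Pliocene = 2.753; Miocene = 17.697; Holocene = 0.0117; Paleocene = 10; Terreneuvian = 17.8; Pleistocene = 2.5683.
Sum: 2.753 + 17.697 + 0.0117 + 10 + 17.8 + 2.5683 = 50.83 Myr.

50.83 million years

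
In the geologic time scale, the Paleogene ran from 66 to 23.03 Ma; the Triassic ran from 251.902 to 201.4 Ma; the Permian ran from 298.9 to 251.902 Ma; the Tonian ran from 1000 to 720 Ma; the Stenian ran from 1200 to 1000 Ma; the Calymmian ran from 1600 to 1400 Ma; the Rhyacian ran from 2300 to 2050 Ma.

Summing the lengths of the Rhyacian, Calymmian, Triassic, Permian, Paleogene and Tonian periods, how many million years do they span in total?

Duration is start − end for each: (2300 − 2050) + (1600 − 1400) + (251.902 − 201.4) + (298.9 − 251.902) + (66 − 23.03) + (1000 − 720).
That is 250 + 200 + 50.502 + 46.998 + 42.97 + 280, which totals 870.47 million years.

870.47 million years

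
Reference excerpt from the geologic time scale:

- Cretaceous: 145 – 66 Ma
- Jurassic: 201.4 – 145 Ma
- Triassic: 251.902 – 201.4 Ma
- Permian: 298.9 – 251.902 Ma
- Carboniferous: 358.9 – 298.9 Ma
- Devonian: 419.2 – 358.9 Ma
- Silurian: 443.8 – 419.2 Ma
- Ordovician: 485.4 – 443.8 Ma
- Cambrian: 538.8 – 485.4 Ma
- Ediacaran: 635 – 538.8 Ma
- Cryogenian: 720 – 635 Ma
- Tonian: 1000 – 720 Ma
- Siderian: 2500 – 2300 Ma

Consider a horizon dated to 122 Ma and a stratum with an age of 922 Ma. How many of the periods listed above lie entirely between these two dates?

10

The older date is 922 Ma and the younger is 122 Ma.
Periods with start < 922 and end > 122 Ma: Cryogenian (720–635), Ediacaran (635–538.8), Cambrian (538.8–485.4), Ordovician (485.4–443.8), Silurian (443.8–419.2), Devonian (419.2–358.9), Carboniferous (358.9–298.9), Permian (298.9–251.902), Triassic (251.902–201.4), Jurassic (201.4–145).
That is 10 complete periods.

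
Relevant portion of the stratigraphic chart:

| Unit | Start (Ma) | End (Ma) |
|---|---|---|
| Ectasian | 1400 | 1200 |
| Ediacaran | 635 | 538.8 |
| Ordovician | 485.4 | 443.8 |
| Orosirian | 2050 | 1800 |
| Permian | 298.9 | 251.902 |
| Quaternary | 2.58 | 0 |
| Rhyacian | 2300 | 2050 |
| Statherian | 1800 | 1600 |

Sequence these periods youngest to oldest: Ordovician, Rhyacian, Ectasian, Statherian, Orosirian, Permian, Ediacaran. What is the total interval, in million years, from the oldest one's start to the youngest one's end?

Permian → Ordovician → Ediacaran → Ectasian → Statherian → Orosirian → Rhyacian; total span 2048.098 Myr

Start ages (Ma): Rhyacian 2300, Orosirian 2050, Statherian 1800, Ectasian 1400, Ediacaran 635, Ordovician 485.4, Permian 298.9.
Ordered youngest to oldest: Permian, Ordovician, Ediacaran, Ectasian, Statherian, Orosirian, Rhyacian.
Span = 2300 − 251.902 = 2048.098 Myr.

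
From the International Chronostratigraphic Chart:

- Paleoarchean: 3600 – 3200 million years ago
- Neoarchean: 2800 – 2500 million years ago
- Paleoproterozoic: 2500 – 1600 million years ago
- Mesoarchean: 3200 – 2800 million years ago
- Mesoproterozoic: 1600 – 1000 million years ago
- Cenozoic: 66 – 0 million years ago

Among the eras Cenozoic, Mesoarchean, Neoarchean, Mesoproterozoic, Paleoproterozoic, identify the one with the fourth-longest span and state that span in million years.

Start − end for each: Cenozoic 66 − 0 = 66; Mesoarchean 3200 − 2800 = 400; Neoarchean 2800 − 2500 = 300; Mesoproterozoic 1600 − 1000 = 600; Paleoproterozoic 2500 − 1600 = 900.
Ranking these from longest: Paleoproterozoic > Mesoproterozoic > Mesoarchean > Neoarchean > Cenozoic.
Position 4 in that ranking is Neoarchean, which lasted 300 Myr.

Neoarchean, 300 million years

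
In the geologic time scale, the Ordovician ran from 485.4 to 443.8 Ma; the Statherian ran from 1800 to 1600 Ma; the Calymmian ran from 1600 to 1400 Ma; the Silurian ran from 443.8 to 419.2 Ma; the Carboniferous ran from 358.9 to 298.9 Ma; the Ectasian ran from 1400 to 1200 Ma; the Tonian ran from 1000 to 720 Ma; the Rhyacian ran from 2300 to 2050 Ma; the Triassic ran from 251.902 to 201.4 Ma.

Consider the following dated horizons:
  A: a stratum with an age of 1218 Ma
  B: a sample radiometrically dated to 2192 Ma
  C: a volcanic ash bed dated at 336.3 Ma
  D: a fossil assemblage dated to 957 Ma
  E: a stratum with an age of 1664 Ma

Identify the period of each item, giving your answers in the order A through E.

A: 1218 Ma lies in 1400–1200 Ma, so Ectasian.
B: 2192 Ma lies in 2300–2050 Ma, so Rhyacian.
C: 336.3 Ma lies in 358.9–298.9 Ma, so Carboniferous.
D: 957 Ma lies in 1000–720 Ma, so Tonian.
E: 1664 Ma lies in 1800–1600 Ma, so Statherian.

A — Ectasian; B — Rhyacian; C — Carboniferous; D — Tonian; E — Statherian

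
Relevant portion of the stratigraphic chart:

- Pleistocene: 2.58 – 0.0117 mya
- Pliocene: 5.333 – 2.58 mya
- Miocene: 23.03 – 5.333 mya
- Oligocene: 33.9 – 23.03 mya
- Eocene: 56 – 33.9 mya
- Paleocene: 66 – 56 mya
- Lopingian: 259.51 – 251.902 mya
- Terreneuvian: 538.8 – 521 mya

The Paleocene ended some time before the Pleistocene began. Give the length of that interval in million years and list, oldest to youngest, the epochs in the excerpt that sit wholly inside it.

53.42 million years; Eocene, Oligocene, Miocene, Pliocene

End of Paleocene = 56 Ma; start of Pleistocene = 2.58 Ma.
Gap = 56 − 2.58 = 53.42 Myr.
Epochs wholly inside 56–2.58 Ma: Eocene (56–33.9), Oligocene (33.9–23.03), Miocene (23.03–5.333), Pliocene (5.333–2.58).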